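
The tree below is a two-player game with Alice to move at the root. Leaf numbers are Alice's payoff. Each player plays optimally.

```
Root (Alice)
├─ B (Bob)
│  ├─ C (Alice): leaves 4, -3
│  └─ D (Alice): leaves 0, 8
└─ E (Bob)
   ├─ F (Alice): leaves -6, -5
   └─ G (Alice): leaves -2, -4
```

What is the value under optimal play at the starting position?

4

C (Alice): max(4, -3) = 4
D (Alice): max(0, 8) = 8
B (Bob): min(4, 8) = 4
F (Alice): max(-6, -5) = -5
G (Alice): max(-2, -4) = -2
E (Bob): min(-5, -2) = -5
Root (Alice): max(4, -5) = 4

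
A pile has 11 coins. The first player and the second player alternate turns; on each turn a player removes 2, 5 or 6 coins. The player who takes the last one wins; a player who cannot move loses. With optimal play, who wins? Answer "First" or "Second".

W/L table (W = player to move can force a win):
i:   0  1  2  3  4  5  6  7  8  9 10 11
     L  L  W  W  L  W  W  W  L  W  W  L
Position 11 is L, so the second player wins.

Second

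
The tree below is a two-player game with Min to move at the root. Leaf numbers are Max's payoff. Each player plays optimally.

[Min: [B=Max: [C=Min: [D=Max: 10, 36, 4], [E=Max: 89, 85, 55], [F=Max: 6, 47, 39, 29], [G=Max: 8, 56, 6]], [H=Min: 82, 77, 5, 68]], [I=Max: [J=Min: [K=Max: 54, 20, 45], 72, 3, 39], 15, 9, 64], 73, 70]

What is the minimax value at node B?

36

D: max(10, 36, 4) = 36
E: max(89, 85, 55) = 89
F: max(6, 47, 39, 29) = 47
G: max(8, 56, 6) = 56
C: min(36, 89, 47, 56) = 36
H: min(82, 77, 5, 68) = 5
B: max(36, 5) = 36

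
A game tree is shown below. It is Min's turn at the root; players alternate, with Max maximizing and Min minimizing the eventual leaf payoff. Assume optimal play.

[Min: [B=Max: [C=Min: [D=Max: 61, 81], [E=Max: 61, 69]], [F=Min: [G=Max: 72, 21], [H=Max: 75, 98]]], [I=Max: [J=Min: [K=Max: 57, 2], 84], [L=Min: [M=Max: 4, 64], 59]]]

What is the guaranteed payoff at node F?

72

G: max(72, 21) = 72
H: max(75, 98) = 98
F: min(72, 98) = 72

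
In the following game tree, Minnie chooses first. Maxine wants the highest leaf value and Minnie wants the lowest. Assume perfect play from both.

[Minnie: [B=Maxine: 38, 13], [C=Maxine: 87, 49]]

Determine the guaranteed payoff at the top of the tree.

38

B (Maxine): max(38, 13) = 38
C (Maxine): max(87, 49) = 87
Root (Minnie): min(38, 87) = 38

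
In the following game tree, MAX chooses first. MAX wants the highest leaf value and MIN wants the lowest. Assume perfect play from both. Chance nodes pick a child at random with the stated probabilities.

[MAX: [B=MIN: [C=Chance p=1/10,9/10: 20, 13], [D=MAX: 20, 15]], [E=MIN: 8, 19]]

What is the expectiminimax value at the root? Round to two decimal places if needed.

13.7

C (Chance): 1/10·20 + 9/10·13 = 13.7
D (MAX): max(20, 15) = 20
B (MIN): min(13.7, 20) = 13.7
E (MIN): min(8, 19) = 8
Root (MAX): max(13.7, 8) = 13.7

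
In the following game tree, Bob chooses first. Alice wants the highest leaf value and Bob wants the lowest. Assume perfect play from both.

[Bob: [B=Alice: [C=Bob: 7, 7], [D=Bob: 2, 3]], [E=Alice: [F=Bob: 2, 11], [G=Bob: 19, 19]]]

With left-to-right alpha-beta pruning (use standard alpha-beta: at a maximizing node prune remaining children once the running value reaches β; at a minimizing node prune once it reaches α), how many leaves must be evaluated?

C [α=-∞,β=+∞]: v=7
D [α=7,β=+∞]: v=2 after child 1 ≤ α → α-cutoff, skip 1
B [α=-∞,β=+∞]: v=7
F [α=-∞,β=7]: v=2
G [α=2,β=7]: v=19
E [α=-∞,β=7]: v=19
Root [α=-∞,β=+∞]: v=7
Leaves evaluated: 7 of 8.

7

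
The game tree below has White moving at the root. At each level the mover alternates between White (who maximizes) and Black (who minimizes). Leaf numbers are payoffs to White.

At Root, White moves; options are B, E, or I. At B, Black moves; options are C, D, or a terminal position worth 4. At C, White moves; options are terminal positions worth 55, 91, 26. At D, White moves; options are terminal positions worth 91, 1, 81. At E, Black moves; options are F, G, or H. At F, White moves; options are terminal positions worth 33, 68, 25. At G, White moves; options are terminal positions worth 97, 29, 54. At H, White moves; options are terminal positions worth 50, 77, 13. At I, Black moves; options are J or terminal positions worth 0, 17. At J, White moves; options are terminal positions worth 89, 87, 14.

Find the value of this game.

68

C (White): max(55, 91, 26) = 91
D (White): max(91, 1, 81) = 91
B (Black): min(91, 91, 4) = 4
F (White): max(33, 68, 25) = 68
G (White): max(97, 29, 54) = 97
H (White): max(50, 77, 13) = 77
E (Black): min(68, 97, 77) = 68
J (White): max(89, 87, 14) = 89
I (Black): min(89, 0, 17) = 0
Root (White): max(4, 68, 0) = 68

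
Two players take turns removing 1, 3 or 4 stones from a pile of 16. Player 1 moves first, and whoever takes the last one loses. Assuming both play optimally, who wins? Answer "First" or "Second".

Mark each pile size as W (mover wins) or L (mover loses):
i:   0  1  2  3  4  5  6  7  8  9 10 11 12 13 14 15 16
     W  L  W  L  W  W  W  W  L  W  L  W  W  W  W  L  W
Position 16 is W, so the first player wins.

First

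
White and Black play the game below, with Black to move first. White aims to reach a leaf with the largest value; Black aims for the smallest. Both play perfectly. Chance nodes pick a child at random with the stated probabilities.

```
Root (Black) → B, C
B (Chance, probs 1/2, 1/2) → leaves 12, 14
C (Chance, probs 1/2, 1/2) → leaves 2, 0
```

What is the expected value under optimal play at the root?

B (Chance): 1/2·12 + 1/2·14 = 13
C (Chance): 1/2·2 + 1/2·0 = 1
Root (Black): min(13, 1) = 1

1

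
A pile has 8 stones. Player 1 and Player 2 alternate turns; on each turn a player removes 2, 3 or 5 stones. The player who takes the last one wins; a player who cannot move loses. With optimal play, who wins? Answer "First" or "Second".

Second

i:   0  1  2  3  4  5  6  7  8
     L  L  W  W  W  W  W  L  L
Position 8 is L, so the second player wins.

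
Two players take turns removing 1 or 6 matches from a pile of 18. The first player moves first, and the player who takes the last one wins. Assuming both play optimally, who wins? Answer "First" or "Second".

Second

Mark each pile size as W (mover wins) or L (mover loses):
i:   0  1  2  3  4  5  6  7  8  9 10 11 12 13 14 15 16 17 18
     L  W  L  W  L  W  W  L  W  L  W  L  W  W  L  W  L  W  L
Position 18 is L, so the second player wins.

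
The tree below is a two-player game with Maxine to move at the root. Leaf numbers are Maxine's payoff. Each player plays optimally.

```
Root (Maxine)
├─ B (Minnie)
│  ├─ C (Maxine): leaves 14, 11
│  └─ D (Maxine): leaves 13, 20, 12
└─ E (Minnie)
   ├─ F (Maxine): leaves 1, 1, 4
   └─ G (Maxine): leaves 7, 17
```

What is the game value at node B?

14

C: max(14, 11) = 14
D: max(13, 20, 12) = 20
B: min(14, 20) = 14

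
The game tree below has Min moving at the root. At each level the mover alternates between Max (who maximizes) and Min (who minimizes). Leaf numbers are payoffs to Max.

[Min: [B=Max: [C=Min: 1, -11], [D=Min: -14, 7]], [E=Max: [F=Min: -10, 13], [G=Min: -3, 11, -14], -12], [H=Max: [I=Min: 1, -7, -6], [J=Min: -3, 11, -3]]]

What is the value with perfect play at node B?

C: min(1, -11) = -11
D: min(-14, 7) = -14
B: max(-11, -14) = -11

-11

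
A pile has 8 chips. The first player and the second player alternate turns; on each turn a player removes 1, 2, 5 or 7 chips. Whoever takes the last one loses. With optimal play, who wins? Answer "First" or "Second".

First

W/L table (W = player to move can force a win):
i:   0  1  2  3  4  5  6  7  8
     W  L  W  W  L  W  W  L  W
Position 8 is W, so the first player wins.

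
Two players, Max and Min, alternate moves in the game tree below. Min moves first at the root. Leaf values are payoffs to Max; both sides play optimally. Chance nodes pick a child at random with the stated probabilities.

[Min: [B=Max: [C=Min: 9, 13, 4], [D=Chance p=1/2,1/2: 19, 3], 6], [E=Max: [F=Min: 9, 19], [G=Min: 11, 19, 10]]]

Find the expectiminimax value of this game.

C (Min): min(9, 13, 4) = 4
D (Chance): 1/2·19 + 1/2·3 = 11
B (Max): max(4, 11, 6) = 11
F (Min): min(9, 19) = 9
G (Min): min(11, 19, 10) = 10
E (Max): max(9, 10) = 10
Root (Min): min(11, 10) = 10

10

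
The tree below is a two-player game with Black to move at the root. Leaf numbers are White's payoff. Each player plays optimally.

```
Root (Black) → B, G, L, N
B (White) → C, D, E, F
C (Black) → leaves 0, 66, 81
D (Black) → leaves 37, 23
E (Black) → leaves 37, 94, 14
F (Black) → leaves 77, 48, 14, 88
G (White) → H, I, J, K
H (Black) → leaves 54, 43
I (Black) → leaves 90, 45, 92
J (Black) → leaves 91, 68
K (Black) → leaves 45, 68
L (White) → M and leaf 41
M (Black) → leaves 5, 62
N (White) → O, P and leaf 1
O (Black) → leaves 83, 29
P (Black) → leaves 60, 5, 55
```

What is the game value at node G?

H: min(54, 43) = 43
I: min(90, 45, 92) = 45
J: min(91, 68) = 68
K: min(45, 68) = 45
G: max(43, 45, 68, 45) = 68

68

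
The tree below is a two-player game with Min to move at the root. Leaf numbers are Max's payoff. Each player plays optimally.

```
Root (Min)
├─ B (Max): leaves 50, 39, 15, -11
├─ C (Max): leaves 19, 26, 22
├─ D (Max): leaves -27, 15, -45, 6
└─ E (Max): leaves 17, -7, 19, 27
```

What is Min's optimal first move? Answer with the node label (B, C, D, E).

B (Max): max(50, 39, 15, -11) = 50
C (Max): max(19, 26, 22) = 26
D (Max): max(-27, 15, -45, 6) = 15
E (Max): max(17, -7, 19, 27) = 27
Root (Min): min(50, 26, 15, 27) = 15
Min picks the child with the lowest value: D (value 15).

D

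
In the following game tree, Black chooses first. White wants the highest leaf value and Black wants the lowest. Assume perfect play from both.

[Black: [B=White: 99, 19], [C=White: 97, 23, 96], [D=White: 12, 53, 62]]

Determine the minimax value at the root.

B (White): max(99, 19) = 99
C (White): max(97, 23, 96) = 97
D (White): max(12, 53, 62) = 62
Root (Black): min(99, 97, 62) = 62

62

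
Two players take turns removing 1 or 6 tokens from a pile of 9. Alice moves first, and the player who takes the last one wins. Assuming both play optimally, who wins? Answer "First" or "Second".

Second

Mark each pile size as W (mover wins) or L (mover loses):
i:   0  1  2  3  4  5  6  7  8  9
     L  W  L  W  L  W  W  L  W  L
Position 9 is L, so the second player wins.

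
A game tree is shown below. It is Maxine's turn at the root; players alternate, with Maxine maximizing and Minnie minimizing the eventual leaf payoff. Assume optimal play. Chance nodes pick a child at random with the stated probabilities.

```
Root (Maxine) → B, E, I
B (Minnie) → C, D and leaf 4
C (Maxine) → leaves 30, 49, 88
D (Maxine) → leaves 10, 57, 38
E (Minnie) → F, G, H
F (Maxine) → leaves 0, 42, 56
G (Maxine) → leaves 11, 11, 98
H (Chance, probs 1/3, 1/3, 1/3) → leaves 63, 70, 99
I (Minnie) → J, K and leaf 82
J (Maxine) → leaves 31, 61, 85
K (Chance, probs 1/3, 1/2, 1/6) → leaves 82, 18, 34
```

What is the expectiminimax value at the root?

56

C (Maxine): max(30, 49, 88) = 88
D (Maxine): max(10, 57, 38) = 57
B (Minnie): min(88, 57, 4) = 4
F (Maxine): max(0, 42, 56) = 56
G (Maxine): max(11, 11, 98) = 98
H (Chance): 1/3·63 + 1/3·70 + 1/3·99 = 77.33
E (Minnie): min(56, 98, 77.33) = 56
J (Maxine): max(31, 61, 85) = 85
K (Chance): 1/3·82 + 1/2·18 + 1/6·34 = 42
I (Minnie): min(85, 42, 82) = 42
Root (Maxine): max(4, 56, 42) = 56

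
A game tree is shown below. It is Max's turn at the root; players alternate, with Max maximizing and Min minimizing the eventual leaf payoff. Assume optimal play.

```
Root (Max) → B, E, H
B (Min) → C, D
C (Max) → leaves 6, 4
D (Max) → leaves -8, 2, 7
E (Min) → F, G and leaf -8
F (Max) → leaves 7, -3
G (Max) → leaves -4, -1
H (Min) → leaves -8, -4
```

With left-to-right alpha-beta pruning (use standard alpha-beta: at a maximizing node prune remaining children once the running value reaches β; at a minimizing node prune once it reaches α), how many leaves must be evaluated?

C [α=-∞,β=+∞]: v=6
D [α=-∞,β=6]: v=7
B [α=-∞,β=+∞]: v=6
F [α=6,β=+∞]: v=7
G [α=6,β=7]: v=-1
E [α=6,β=+∞]: v=-1 after child 2 ≤ α → α-cutoff, skip 1
H [α=6,β=+∞]: v=-8 after child 1 ≤ α → α-cutoff, skip 1
Root [α=-∞,β=+∞]: v=6
Leaves evaluated: 10 of 12.

10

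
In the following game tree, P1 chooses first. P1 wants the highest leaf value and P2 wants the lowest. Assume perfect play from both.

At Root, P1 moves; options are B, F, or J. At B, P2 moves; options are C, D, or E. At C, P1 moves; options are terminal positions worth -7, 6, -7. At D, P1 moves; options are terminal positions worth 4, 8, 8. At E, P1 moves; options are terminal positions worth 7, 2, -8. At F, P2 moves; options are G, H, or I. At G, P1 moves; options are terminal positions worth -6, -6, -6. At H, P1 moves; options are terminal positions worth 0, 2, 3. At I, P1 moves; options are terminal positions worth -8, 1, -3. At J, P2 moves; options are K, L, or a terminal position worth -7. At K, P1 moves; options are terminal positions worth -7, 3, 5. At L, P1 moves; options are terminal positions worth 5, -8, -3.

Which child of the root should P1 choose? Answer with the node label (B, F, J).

C (P1): max(-7, 6, -7) = 6
D (P1): max(4, 8, 8) = 8
E (P1): max(7, 2, -8) = 7
B (P2): min(6, 8, 7) = 6
G (P1): max(-6, -6, -6) = -6
H (P1): max(0, 2, 3) = 3
I (P1): max(-8, 1, -3) = 1
F (P2): min(-6, 3, 1) = -6
K (P1): max(-7, 3, 5) = 5
L (P1): max(5, -8, -3) = 5
J (P2): min(5, 5, -7) = -7
Root (P1): max(6, -6, -7) = 6
P1 picks the child with the highest value: B (value 6).

B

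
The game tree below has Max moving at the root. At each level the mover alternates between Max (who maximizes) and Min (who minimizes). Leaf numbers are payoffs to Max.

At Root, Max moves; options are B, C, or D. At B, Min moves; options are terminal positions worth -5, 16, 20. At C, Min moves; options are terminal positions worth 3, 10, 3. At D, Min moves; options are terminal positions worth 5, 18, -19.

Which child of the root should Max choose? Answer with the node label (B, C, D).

B (Min): min(-5, 16, 20) = -5
C (Min): min(3, 10, 3) = 3
D (Min): min(5, 18, -19) = -19
Root (Max): max(-5, 3, -19) = 3
Max picks the child with the highest value: C (value 3).

C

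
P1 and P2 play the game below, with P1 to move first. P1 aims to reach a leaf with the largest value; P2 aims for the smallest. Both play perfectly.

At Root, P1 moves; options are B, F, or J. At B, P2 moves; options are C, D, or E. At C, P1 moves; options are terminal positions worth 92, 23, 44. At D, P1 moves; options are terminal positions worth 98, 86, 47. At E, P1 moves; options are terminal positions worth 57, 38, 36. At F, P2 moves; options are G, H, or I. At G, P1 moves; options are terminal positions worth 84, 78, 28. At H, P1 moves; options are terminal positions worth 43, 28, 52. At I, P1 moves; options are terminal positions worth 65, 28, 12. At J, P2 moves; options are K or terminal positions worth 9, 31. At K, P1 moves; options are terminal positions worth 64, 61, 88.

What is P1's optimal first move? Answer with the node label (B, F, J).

B

C (P1): max(92, 23, 44) = 92
D (P1): max(98, 86, 47) = 98
E (P1): max(57, 38, 36) = 57
B (P2): min(92, 98, 57) = 57
G (P1): max(84, 78, 28) = 84
H (P1): max(43, 28, 52) = 52
I (P1): max(65, 28, 12) = 65
F (P2): min(84, 52, 65) = 52
K (P1): max(64, 61, 88) = 88
J (P2): min(88, 9, 31) = 9
Root (P1): max(57, 52, 9) = 57
P1 picks the child with the highest value: B (value 57).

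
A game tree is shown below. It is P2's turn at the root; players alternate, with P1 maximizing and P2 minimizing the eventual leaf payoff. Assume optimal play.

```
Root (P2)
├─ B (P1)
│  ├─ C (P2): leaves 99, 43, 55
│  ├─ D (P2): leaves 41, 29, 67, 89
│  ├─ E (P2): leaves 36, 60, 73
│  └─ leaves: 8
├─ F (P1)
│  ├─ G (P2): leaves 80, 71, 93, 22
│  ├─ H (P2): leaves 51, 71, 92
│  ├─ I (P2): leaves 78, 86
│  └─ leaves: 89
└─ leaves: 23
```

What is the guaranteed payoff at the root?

23

C (P2): min(99, 43, 55) = 43
D (P2): min(41, 29, 67, 89) = 29
E (P2): min(36, 60, 73) = 36
B (P1): max(43, 29, 36, 8) = 43
G (P2): min(80, 71, 93, 22) = 22
H (P2): min(51, 71, 92) = 51
I (P2): min(78, 86) = 78
F (P1): max(22, 51, 78, 89) = 89
Root (P2): min(43, 89, 23) = 23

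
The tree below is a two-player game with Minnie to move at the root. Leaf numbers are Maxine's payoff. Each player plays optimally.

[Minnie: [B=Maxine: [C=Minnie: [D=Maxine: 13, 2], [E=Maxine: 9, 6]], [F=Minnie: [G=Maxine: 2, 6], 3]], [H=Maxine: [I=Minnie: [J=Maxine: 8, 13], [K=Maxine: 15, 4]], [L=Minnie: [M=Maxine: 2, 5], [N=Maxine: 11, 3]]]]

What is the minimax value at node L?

5

M: max(2, 5) = 5
N: max(11, 3) = 11
L: min(5, 11) = 5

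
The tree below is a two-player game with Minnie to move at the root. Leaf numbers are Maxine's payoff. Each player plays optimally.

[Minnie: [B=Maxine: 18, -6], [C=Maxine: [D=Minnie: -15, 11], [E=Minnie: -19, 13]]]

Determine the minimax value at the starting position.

B (Maxine): max(18, -6) = 18
D (Minnie): min(-15, 11) = -15
E (Minnie): min(-19, 13) = -19
C (Maxine): max(-15, -19) = -15
Root (Minnie): min(18, -15) = -15

-15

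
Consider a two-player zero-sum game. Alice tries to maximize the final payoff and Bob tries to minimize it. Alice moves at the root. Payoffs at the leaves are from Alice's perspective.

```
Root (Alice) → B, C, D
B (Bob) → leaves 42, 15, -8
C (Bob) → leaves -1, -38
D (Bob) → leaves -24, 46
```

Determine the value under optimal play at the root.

B (Bob): min(42, 15, -8) = -8
C (Bob): min(-1, -38) = -38
D (Bob): min(-24, 46) = -24
Root (Alice): max(-8, -38, -24) = -8

-8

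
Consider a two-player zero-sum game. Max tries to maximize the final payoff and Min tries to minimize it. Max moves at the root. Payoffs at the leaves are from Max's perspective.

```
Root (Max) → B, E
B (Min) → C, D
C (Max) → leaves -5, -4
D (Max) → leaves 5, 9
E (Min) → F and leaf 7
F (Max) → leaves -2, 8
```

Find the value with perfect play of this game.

7

C (Max): max(-5, -4) = -4
D (Max): max(5, 9) = 9
B (Min): min(-4, 9) = -4
F (Max): max(-2, 8) = 8
E (Min): min(8, 7) = 7
Root (Max): max(-4, 7) = 7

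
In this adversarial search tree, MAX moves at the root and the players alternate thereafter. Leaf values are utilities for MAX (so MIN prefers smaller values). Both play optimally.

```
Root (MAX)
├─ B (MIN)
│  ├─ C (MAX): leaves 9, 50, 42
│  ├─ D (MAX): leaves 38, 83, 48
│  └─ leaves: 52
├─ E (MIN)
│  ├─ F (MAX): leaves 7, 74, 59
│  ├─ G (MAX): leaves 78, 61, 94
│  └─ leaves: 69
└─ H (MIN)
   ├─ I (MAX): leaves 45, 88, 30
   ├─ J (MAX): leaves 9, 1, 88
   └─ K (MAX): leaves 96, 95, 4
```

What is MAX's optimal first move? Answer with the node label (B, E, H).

H

C (MAX): max(9, 50, 42) = 50
D (MAX): max(38, 83, 48) = 83
B (MIN): min(50, 83, 52) = 50
F (MAX): max(7, 74, 59) = 74
G (MAX): max(78, 61, 94) = 94
E (MIN): min(74, 94, 69) = 69
I (MAX): max(45, 88, 30) = 88
J (MAX): max(9, 1, 88) = 88
K (MAX): max(96, 95, 4) = 96
H (MIN): min(88, 88, 96) = 88
Root (MAX): max(50, 69, 88) = 88
MAX picks the child with the highest value: H (value 88).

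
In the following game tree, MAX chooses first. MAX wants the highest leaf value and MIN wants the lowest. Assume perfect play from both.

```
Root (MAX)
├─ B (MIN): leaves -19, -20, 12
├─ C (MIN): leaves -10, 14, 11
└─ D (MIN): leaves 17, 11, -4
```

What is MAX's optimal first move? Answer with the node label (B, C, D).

B (MIN): min(-19, -20, 12) = -20
C (MIN): min(-10, 14, 11) = -10
D (MIN): min(17, 11, -4) = -4
Root (MAX): max(-20, -10, -4) = -4
MAX picks the child with the highest value: D (value -4).

D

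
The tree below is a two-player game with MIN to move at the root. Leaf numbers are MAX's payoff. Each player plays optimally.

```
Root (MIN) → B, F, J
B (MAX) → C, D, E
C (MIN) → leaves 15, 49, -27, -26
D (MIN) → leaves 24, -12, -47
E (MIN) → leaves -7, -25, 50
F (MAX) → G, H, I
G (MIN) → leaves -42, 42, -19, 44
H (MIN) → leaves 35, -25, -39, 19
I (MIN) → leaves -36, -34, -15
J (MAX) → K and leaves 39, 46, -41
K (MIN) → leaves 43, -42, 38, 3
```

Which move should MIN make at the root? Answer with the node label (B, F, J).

C (MIN): min(15, 49, -27, -26) = -27
D (MIN): min(24, -12, -47) = -47
E (MIN): min(-7, -25, 50) = -25
B (MAX): max(-27, -47, -25) = -25
G (MIN): min(-42, 42, -19, 44) = -42
H (MIN): min(35, -25, -39, 19) = -39
I (MIN): min(-36, -34, -15) = -36
F (MAX): max(-42, -39, -36) = -36
K (MIN): min(43, -42, 38, 3) = -42
J (MAX): max(-42, 39, 46, -41) = 46
Root (MIN): min(-25, -36, 46) = -36
MIN picks the child with the lowest value: F (value -36).

F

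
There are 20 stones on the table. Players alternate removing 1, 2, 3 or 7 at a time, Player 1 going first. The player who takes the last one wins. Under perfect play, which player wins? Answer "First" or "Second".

Second

Compute winning (W) and losing (L) positions by backward induction:
i:   0  1  2  3  4  5  6  7  8  9 10 11 12 13 14 15 16 17 18 19 20
     L  W  W  W  L  W  W  W  L  W  W  W  L  W  W  W  L  W  W  W  L
Position 20 is L, so the second player wins.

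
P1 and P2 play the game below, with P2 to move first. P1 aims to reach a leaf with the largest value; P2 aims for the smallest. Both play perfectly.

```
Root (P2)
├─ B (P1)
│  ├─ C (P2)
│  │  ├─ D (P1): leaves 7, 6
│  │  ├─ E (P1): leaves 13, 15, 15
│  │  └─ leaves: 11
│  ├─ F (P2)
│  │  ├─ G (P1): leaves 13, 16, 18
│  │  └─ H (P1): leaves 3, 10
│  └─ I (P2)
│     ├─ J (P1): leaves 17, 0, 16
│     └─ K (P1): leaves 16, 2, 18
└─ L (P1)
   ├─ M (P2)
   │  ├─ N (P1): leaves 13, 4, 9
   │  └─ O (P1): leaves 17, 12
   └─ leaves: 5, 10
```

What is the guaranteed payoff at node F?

G: max(13, 16, 18) = 18
H: max(3, 10) = 10
F: min(18, 10) = 10

10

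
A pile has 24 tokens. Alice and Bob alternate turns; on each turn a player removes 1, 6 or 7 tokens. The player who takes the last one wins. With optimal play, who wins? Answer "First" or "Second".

Positions where the player to move wins (W) vs loses (L):
i:   0  1  2  3  4  5  6  7  8  9 10 11 12 13 14 15 16 17 18 19 20 21 22 23 24
     L  W  L  W  L  W  W  W  W  W  W  W  L  W  L  W  L  W  W  W  W  W  W  W  L
Position 24 is L, so the second player wins.

Second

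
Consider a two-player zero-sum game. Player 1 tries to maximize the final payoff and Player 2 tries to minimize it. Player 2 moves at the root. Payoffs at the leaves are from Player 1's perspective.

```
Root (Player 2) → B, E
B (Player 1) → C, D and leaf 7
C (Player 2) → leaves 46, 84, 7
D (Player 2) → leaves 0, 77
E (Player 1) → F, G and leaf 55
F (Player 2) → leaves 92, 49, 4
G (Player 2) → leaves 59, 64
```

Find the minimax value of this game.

C (Player 2): min(46, 84, 7) = 7
D (Player 2): min(0, 77) = 0
B (Player 1): max(7, 0, 7) = 7
F (Player 2): min(92, 49, 4) = 4
G (Player 2): min(59, 64) = 59
E (Player 1): max(4, 59, 55) = 59
Root (Player 2): min(7, 59) = 7

7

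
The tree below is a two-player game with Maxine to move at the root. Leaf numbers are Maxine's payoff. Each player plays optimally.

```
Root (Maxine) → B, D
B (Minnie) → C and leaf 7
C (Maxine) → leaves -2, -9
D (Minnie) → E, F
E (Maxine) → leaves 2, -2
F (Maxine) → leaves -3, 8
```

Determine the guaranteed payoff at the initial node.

C (Maxine): max(-2, -9) = -2
B (Minnie): min(-2, 7) = -2
E (Maxine): max(2, -2) = 2
F (Maxine): max(-3, 8) = 8
D (Minnie): min(2, 8) = 2
Root (Maxine): max(-2, 2) = 2

2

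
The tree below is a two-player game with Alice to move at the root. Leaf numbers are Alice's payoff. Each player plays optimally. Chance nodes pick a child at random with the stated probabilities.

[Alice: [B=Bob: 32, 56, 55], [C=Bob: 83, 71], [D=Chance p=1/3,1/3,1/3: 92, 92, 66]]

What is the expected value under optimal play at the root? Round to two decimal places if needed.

83.33

B (Bob): min(32, 56, 55) = 32
C (Bob): min(83, 71) = 71
D (Chance): 1/3·92 + 1/3·92 + 1/3·66 = 83.33
Root (Alice): max(32, 71, 83.33) = 83.33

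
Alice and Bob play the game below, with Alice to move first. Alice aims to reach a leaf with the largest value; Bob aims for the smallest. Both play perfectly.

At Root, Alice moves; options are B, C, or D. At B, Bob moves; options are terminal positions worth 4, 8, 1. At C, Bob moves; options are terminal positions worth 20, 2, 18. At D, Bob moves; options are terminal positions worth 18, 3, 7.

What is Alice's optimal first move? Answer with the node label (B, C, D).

B (Bob): min(4, 8, 1) = 1
C (Bob): min(20, 2, 18) = 2
D (Bob): min(18, 3, 7) = 3
Root (Alice): max(1, 2, 3) = 3
Alice picks the child with the highest value: D (value 3).

D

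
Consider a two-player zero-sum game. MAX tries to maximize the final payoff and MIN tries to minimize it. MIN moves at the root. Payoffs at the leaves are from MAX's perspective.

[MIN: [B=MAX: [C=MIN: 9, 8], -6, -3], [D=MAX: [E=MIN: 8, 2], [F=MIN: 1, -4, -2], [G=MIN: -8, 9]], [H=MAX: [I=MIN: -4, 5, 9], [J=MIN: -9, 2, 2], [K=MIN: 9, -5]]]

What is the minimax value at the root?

C (MIN): min(9, 8) = 8
B (MAX): max(8, -6, -3) = 8
E (MIN): min(8, 2) = 2
F (MIN): min(1, -4, -2) = -4
G (MIN): min(-8, 9) = -8
D (MAX): max(2, -4, -8) = 2
I (MIN): min(-4, 5, 9) = -4
J (MIN): min(-9, 2, 2) = -9
K (MIN): min(9, -5) = -5
H (MAX): max(-4, -9, -5) = -4
Root (MIN): min(8, 2, -4) = -4

-4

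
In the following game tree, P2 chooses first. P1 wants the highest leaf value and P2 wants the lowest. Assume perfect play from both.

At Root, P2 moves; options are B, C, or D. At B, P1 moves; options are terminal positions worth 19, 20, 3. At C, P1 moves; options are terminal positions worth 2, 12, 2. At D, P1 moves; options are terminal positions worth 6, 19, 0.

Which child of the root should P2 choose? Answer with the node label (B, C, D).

B (P1): max(19, 20, 3) = 20
C (P1): max(2, 12, 2) = 12
D (P1): max(6, 19, 0) = 19
Root (P2): min(20, 12, 19) = 12
P2 picks the child with the lowest value: C (value 12).

C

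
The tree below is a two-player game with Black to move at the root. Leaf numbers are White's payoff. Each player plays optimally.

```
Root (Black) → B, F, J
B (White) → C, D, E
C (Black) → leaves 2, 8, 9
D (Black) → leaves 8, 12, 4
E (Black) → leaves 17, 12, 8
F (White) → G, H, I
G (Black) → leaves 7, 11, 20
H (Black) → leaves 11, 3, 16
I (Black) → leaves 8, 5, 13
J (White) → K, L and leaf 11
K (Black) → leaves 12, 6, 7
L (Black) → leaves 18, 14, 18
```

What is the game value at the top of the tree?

7

C (Black): min(2, 8, 9) = 2
D (Black): min(8, 12, 4) = 4
E (Black): min(17, 12, 8) = 8
B (White): max(2, 4, 8) = 8
G (Black): min(7, 11, 20) = 7
H (Black): min(11, 3, 16) = 3
I (Black): min(8, 5, 13) = 5
F (White): max(7, 3, 5) = 7
K (Black): min(12, 6, 7) = 6
L (Black): min(18, 14, 18) = 14
J (White): max(6, 14, 11) = 14
Root (Black): min(8, 7, 14) = 7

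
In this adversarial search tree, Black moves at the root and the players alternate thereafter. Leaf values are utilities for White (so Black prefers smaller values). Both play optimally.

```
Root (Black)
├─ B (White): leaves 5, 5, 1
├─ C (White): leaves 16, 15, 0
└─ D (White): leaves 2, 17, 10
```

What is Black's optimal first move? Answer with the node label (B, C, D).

B

B (White): max(5, 5, 1) = 5
C (White): max(16, 15, 0) = 16
D (White): max(2, 17, 10) = 17
Root (Black): min(5, 16, 17) = 5
Black picks the child with the lowest value: B (value 5).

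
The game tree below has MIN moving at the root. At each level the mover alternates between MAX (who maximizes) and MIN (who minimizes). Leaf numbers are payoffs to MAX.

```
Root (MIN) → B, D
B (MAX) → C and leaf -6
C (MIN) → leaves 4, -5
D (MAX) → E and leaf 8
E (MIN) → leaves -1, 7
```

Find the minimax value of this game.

-5

C (MIN): min(4, -5) = -5
B (MAX): max(-5, -6) = -5
E (MIN): min(-1, 7) = -1
D (MAX): max(-1, 8) = 8
Root (MIN): min(-5, 8) = -5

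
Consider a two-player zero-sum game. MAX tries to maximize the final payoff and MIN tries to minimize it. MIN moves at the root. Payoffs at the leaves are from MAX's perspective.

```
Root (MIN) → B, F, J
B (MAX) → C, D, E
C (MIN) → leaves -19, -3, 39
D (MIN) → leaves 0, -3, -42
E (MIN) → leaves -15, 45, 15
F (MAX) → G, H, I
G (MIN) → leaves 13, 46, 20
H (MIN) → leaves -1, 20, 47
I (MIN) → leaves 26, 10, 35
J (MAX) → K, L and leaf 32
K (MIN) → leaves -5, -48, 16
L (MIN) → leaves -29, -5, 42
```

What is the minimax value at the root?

-15

C (MIN): min(-19, -3, 39) = -19
D (MIN): min(0, -3, -42) = -42
E (MIN): min(-15, 45, 15) = -15
B (MAX): max(-19, -42, -15) = -15
G (MIN): min(13, 46, 20) = 13
H (MIN): min(-1, 20, 47) = -1
I (MIN): min(26, 10, 35) = 10
F (MAX): max(13, -1, 10) = 13
K (MIN): min(-5, -48, 16) = -48
L (MIN): min(-29, -5, 42) = -29
J (MAX): max(-48, -29, 32) = 32
Root (MIN): min(-15, 13, 32) = -15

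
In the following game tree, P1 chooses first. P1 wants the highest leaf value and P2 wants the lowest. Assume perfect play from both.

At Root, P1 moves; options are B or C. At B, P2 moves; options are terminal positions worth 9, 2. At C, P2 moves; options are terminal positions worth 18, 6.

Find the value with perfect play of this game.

6

B (P2): min(9, 2) = 2
C (P2): min(18, 6) = 6
Root (P1): max(2, 6) = 6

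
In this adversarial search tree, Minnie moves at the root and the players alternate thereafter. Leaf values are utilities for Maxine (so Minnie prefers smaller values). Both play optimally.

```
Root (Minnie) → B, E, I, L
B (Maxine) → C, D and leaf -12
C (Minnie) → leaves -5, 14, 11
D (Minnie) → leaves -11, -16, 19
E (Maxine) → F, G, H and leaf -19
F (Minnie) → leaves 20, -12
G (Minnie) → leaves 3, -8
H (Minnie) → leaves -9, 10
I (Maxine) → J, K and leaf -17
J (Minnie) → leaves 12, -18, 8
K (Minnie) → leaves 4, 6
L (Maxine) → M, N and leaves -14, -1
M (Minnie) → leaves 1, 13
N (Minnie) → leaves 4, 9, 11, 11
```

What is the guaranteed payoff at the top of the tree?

C (Minnie): min(-5, 14, 11) = -5
D (Minnie): min(-11, -16, 19) = -16
B (Maxine): max(-5, -16, -12) = -5
F (Minnie): min(20, -12) = -12
G (Minnie): min(3, -8) = -8
H (Minnie): min(-9, 10) = -9
E (Maxine): max(-12, -8, -9, -19) = -8
J (Minnie): min(12, -18, 8) = -18
K (Minnie): min(4, 6) = 4
I (Maxine): max(-18, 4, -17) = 4
M (Minnie): min(1, 13) = 1
N (Minnie): min(4, 9, 11, 11) = 4
L (Maxine): max(1, 4, -14, -1) = 4
Root (Minnie): min(-5, -8, 4, 4) = -8

-8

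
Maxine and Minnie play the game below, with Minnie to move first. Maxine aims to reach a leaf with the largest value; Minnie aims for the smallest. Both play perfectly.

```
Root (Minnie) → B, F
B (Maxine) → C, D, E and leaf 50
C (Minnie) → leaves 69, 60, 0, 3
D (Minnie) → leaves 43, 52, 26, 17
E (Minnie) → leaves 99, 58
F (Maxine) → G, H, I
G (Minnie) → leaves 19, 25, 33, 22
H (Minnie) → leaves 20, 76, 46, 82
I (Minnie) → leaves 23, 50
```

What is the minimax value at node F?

23

G: min(19, 25, 33, 22) = 19
H: min(20, 76, 46, 82) = 20
I: min(23, 50) = 23
F: max(19, 20, 23) = 23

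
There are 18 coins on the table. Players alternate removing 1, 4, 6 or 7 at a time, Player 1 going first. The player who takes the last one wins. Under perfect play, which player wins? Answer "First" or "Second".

W/L table (W = player to move can force a win):
i:   0  1  2  3  4  5  6  7  8  9 10 11 12 13 14 15 16 17 18
     L  W  L  W  W  L  W  W  W  W  L  W  W  L  W  L  W  W  L
Position 18 is L, so the second player wins.

Second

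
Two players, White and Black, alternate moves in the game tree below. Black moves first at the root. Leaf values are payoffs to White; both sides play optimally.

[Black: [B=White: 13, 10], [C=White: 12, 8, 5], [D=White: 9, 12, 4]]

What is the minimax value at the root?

12

B (White): max(13, 10) = 13
C (White): max(12, 8, 5) = 12
D (White): max(9, 12, 4) = 12
Root (Black): min(13, 12, 12) = 12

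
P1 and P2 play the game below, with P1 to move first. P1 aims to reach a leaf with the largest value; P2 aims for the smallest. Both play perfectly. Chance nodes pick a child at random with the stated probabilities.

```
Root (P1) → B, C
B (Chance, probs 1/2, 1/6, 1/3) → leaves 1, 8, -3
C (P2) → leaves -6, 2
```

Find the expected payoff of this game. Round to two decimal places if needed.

B (Chance): 1/2·1 + 1/6·8 + 1/3·-3 = 0.83
C (P2): min(-6, 2) = -6
Root (P1): max(0.83, -6) = 0.83

0.83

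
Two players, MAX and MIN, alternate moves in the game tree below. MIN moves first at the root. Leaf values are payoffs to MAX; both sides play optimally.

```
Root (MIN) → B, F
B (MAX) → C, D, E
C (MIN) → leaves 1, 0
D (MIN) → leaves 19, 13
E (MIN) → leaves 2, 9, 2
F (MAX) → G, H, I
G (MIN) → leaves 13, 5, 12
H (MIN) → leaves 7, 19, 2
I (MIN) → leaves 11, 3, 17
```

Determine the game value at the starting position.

C (MIN): min(1, 0) = 0
D (MIN): min(19, 13) = 13
E (MIN): min(2, 9, 2) = 2
B (MAX): max(0, 13, 2) = 13
G (MIN): min(13, 5, 12) = 5
H (MIN): min(7, 19, 2) = 2
I (MIN): min(11, 3, 17) = 3
F (MAX): max(5, 2, 3) = 5
Root (MIN): min(13, 5) = 5

5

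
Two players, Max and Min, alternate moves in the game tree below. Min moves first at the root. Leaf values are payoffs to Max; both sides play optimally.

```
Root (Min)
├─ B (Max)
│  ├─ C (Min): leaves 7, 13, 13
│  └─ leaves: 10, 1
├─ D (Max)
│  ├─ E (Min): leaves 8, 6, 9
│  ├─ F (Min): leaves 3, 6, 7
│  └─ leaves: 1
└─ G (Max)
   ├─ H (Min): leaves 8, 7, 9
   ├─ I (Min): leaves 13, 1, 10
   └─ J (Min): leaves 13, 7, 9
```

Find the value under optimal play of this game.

C (Min): min(7, 13, 13) = 7
B (Max): max(7, 10, 1) = 10
E (Min): min(8, 6, 9) = 6
F (Min): min(3, 6, 7) = 3
D (Max): max(6, 3, 1) = 6
H (Min): min(8, 7, 9) = 7
I (Min): min(13, 1, 10) = 1
J (Min): min(13, 7, 9) = 7
G (Max): max(7, 1, 7) = 7
Root (Min): min(10, 6, 7) = 6

6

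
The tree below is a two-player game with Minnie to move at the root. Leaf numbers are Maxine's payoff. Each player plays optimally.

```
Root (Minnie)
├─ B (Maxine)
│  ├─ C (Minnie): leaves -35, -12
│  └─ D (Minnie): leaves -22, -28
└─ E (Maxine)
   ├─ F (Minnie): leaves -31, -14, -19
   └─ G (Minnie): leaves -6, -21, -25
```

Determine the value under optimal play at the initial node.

C (Minnie): min(-35, -12) = -35
D (Minnie): min(-22, -28) = -28
B (Maxine): max(-35, -28) = -28
F (Minnie): min(-31, -14, -19) = -31
G (Minnie): min(-6, -21, -25) = -25
E (Maxine): max(-31, -25) = -25
Root (Minnie): min(-28, -25) = -28

-28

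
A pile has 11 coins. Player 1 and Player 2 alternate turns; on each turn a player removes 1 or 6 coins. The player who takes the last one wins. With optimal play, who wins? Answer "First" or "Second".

Positions where the player to move wins (W) vs loses (L):
i:   0  1  2  3  4  5  6  7  8  9 10 11
     L  W  L  W  L  W  W  L  W  L  W  L
Position 11 is L, so the second player wins.

Second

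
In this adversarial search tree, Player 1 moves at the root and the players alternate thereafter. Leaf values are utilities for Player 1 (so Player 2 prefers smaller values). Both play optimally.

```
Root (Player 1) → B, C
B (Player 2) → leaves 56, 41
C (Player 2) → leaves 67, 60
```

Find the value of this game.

B (Player 2): min(56, 41) = 41
C (Player 2): min(67, 60) = 60
Root (Player 1): max(41, 60) = 60

60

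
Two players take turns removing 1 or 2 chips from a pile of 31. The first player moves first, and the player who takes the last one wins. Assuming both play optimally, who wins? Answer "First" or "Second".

Positions where the player to move wins (W) vs loses (L):
i:   0  1  2  3  4  5  6  7  8  9 10 11 12 13 14 15 16 17 18 19 20 21 22 23 24 25 26 27 28 29 30 31
     L  W  W  L  W  W  L  W  W  L  W  W  L  W  W  L  W  W  L  W  W  L  W  W  L  W  W  L  W  W  L  W
Position 31 is W, so the first player wins.

First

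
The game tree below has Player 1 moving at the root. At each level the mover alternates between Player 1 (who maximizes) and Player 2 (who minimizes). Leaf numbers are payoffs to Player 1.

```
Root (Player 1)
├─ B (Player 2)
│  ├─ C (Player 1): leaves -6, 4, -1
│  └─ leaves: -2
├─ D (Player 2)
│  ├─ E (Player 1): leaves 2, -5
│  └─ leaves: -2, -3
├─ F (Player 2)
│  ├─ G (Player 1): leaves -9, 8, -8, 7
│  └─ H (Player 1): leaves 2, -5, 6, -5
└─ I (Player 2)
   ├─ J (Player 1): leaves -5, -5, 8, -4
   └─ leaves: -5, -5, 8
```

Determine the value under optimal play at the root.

6

C (Player 1): max(-6, 4, -1) = 4
B (Player 2): min(4, -2) = -2
E (Player 1): max(2, -5) = 2
D (Player 2): min(2, -2, -3) = -3
G (Player 1): max(-9, 8, -8, 7) = 8
H (Player 1): max(2, -5, 6, -5) = 6
F (Player 2): min(8, 6) = 6
J (Player 1): max(-5, -5, 8, -4) = 8
I (Player 2): min(8, -5, -5, 8) = -5
Root (Player 1): max(-2, -3, 6, -5) = 6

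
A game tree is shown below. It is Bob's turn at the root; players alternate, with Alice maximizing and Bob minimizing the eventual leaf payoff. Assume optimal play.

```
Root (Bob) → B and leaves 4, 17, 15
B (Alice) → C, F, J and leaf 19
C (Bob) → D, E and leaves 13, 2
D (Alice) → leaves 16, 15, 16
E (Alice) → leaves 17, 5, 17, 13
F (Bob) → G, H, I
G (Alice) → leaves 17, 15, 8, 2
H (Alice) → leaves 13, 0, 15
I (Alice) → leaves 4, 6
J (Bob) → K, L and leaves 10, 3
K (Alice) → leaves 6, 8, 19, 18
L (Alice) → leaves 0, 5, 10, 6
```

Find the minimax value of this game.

D (Alice): max(16, 15, 16) = 16
E (Alice): max(17, 5, 17, 13) = 17
C (Bob): min(16, 17, 13, 2) = 2
G (Alice): max(17, 15, 8, 2) = 17
H (Alice): max(13, 0, 15) = 15
I (Alice): max(4, 6) = 6
F (Bob): min(17, 15, 6) = 6
K (Alice): max(6, 8, 19, 18) = 19
L (Alice): max(0, 5, 10, 6) = 10
J (Bob): min(19, 10, 10, 3) = 3
B (Alice): max(2, 6, 3, 19) = 19
Root (Bob): min(19, 4, 17, 15) = 4

4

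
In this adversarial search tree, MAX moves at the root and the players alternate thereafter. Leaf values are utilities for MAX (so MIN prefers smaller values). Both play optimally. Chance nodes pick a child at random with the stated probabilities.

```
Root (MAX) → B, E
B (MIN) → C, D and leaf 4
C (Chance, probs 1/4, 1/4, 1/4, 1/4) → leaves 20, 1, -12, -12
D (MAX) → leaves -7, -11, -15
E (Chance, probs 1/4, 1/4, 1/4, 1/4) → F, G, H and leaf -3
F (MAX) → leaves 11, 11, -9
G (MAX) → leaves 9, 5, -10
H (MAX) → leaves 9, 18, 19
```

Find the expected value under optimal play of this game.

9

C (Chance): 1/4·20 + 1/4·1 + 1/4·-12 + 1/4·-12 = -0.75
D (MAX): max(-7, -11, -15) = -7
B (MIN): min(-0.75, -7, 4) = -7
F (MAX): max(11, 11, -9) = 11
G (MAX): max(9, 5, -10) = 9
H (MAX): max(9, 18, 19) = 19
E (Chance): 1/4·11 + 1/4·9 + 1/4·19 + 1/4·-3 = 9
Root (MAX): max(-7, 9) = 9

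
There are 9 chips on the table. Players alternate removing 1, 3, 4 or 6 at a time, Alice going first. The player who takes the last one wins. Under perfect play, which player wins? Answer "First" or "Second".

Second

i:   0  1  2  3  4  5  6  7  8  9
     L  W  L  W  W  W  W  L  W  L
Position 9 is L, so the second player wins.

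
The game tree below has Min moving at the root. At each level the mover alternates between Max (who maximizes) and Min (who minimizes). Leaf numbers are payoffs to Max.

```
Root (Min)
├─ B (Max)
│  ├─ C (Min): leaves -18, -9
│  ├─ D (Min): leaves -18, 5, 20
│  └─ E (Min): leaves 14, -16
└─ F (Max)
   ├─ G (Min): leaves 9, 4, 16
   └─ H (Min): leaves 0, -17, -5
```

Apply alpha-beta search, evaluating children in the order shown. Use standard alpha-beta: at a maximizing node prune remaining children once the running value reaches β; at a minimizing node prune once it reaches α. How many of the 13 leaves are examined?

8

C [α=-∞,β=+∞]: v=-18
D [α=-18,β=+∞]: v=-18 after child 1 ≤ α → α-cutoff, skip 2
E [α=-18,β=+∞]: v=-16
B [α=-∞,β=+∞]: v=-16
G [α=-∞,β=-16]: v=4
F [α=-∞,β=-16]: v=4 after child 1 ≥ β → β-cutoff, skip 1
Root [α=-∞,β=+∞]: v=-16
Leaves evaluated: 8 of 13.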